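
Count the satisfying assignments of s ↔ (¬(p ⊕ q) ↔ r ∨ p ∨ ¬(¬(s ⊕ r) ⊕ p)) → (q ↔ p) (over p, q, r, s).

9

p  q  r  s  |  (p ⊕ q)  ¬(p ⊕ q)  (r ∨ p)  (s ⊕ r)  ¬(s ⊕ r)  (¬(s ⊕ r) ⊕ p)  ¬(¬(s ⊕ r) ⊕ p)  ((r ∨ p) ∨ ¬(¬(s ⊕ r) ⊕ p))  (q ↔ p)  φ
F  F  F  F  |     F        T         F        F        T            T                F                      F                  T     F
F  F  F  T  |     F        T         F        T        F            F                T                      T                  T     T
F  F  T  F  |     F        T         T        T        F            F                T                      T                  T     F
F  F  T  T  |     F        T         T        F        T            T                F                      T                  T     T
F  T  F  F  |     T        F         F        F        T            T                F                      F                  F     T
F  T  F  T  |     T        F         F        T        F            F                T                      T                  F     T
F  T  T  F  |     T        F         T        T        F            F                T                      T                  F     F
F  T  T  T  |     T        F         T        F        T            T                F                      T                  F     T
T  F  F  F  |     T        F         T        F        T            F                T                      T                  F     F
T  F  F  T  |     T        F         T        T        F            T                F                      T                  F     T
T  F  T  F  |     T        F         T        T        F            T                F                      T                  F     F
T  F  T  T  |     T        F         T        F        T            F                T                      T                  F     T
T  T  F  F  |     F        T         T        F        T            F                T                      T                  T     F
T  T  F  T  |     F        T         T        T        F            T                F                      T                  T     T
T  T  T  F  |     F        T         T        T        F            T                F                      T                  T     F
T  T  T  T  |     F        T         T        F        T            F                T                      T                  T     T
The formula is true on 9 of the 16 rows.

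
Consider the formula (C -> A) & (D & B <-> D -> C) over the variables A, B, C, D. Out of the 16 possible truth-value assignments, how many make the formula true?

3

A | B | C | D || ((C -> A) & ((D & B) <-> (D -> C)))
1 | 1 | 1 | 1 ||                  1                 
1 | 1 | 1 | 0 ||                  0                 
1 | 1 | 0 | 1 ||                  0                 
1 | 1 | 0 | 0 ||                  0                 
1 | 0 | 1 | 1 ||                  0                 
1 | 0 | 1 | 0 ||                  0                 
1 | 0 | 0 | 1 ||                  1                 
1 | 0 | 0 | 0 ||                  0                 
0 | 1 | 1 | 1 ||                  0                 
0 | 1 | 1 | 0 ||                  0                 
0 | 1 | 0 | 1 ||                  0                 
0 | 1 | 0 | 0 ||                  0                 
0 | 0 | 1 | 1 ||                  0                 
0 | 0 | 1 | 0 ||                  0                 
0 | 0 | 0 | 1 ||                  1                 
0 | 0 | 0 | 0 ||                  0                 
The formula is true on 3 of the 16 rows.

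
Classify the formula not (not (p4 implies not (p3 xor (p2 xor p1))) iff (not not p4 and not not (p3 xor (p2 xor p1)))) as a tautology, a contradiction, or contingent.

p1 | p2 | p3 | p4 | (p2 xor p1) | (p3 xor (p2 xor p1)) | not (p3 xor (p2 xor p1)) | not p4 | not not p4 | not not (p3 xor (p2 xor p1)) | φ
-- | -- | -- | -- | ----------- | -------------------- | ------------------------ | ------ | ---------- | ---------------------------- | -
1  | 1  | 1  | 1  |      0      |          1           |            0             |   0    |     1      |              1               | 0
1  | 1  | 1  | 0  |      0      |          1           |            0             |   1    |     0      |              1               | 0
1  | 1  | 0  | 1  |      0      |          0           |            1             |   0    |     1      |              0               | 0
1  | 1  | 0  | 0  |      0      |          0           |            1             |   1    |     0      |              0               | 0
1  | 0  | 1  | 1  |      1      |          0           |            1             |   0    |     1      |              0               | 0
1  | 0  | 1  | 0  |      1      |          0           |            1             |   1    |     0      |              0               | 0
1  | 0  | 0  | 1  |      1      |          1           |            0             |   0    |     1      |              1               | 0
1  | 0  | 0  | 0  |      1      |          1           |            0             |   1    |     0      |              1               | 0
0  | 1  | 1  | 1  |      1      |          0           |            1             |   0    |     1      |              0               | 0
0  | 1  | 1  | 0  |      1      |          0           |            1             |   1    |     0      |              0               | 0
0  | 1  | 0  | 1  |      1      |          1           |            0             |   0    |     1      |              1               | 0
0  | 1  | 0  | 0  |      1      |          1           |            0             |   1    |     0      |              1               | 0
0  | 0  | 1  | 1  |      0      |          1           |            0             |   0    |     1      |              1               | 0
0  | 0  | 1  | 0  |      0      |          1           |            0             |   1    |     0      |              1               | 0
0  | 0  | 0  | 1  |      0      |          0           |            1             |   0    |     1      |              0               | 0
0  | 0  | 0  | 0  |      0      |          0           |            1             |   1    |     0      |              0               | 0
Every row is 0, so the formula is a contradiction.

contradiction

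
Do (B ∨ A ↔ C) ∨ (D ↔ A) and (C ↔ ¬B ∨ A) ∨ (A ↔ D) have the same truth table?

  A   |   B   |   C   |   D   |   φ   |   ψ  
----- | ----- | ----- | ----- | ----- | -----
 True |  True |  True |  True |  True |  True
 True |  True |  True | False |  True |  True
 True |  True | False |  True |  True |  True
 True |  True | False | False | False | False
 True | False |  True |  True |  True |  True
 True | False |  True | False |  True |  True
 True | False | False |  True |  True |  True
 True | False | False | False | False | False
False |  True |  True |  True |  True | False
False |  True |  True | False |  True |  True
False |  True | False |  True | False |  True
False |  True | False | False |  True |  True
False | False |  True |  True | False |  True
False | False |  True | False |  True |  True
False | False | False |  True |  True | False
False | False | False | False |  True |  True
The columns differ at A=False, B=True, C=True, D=True (φ=True, ψ=False), so they are not equivalent.

not equivalent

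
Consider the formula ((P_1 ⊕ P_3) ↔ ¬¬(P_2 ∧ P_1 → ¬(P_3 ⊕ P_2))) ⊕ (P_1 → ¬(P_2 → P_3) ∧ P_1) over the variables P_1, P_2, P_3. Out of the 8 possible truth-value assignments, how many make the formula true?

P_1 | P_2 | P_3 || (P_1 ⊕ P_3) | (P_2 ∧ P_1) | (P_3 ⊕ P_2) | ¬(P_3 ⊕ P_2) | ((P_2 ∧ P_1) → ¬(P_3 ⊕ P_2)) | (P_2 → P_3) | ¬(P_2 → P_3) | (¬(P_2 → P_3) ∧ P_1) | (P_1 → (¬(P_2 → P_3) ∧ P_1)) | φ
 F  |  F  |  F  ||      F      |      F      |      F      |      T       |              T               |      T      |      F       |          F           |              T               | T
 F  |  F  |  T  ||      T      |      F      |      T      |      F       |              T               |      T      |      F       |          F           |              T               | F
 F  |  T  |  F  ||      F      |      F      |      T      |      F       |              T               |      F      |      T       |          F           |              T               | T
 F  |  T  |  T  ||      T      |      F      |      F      |      T       |              T               |      T      |      F       |          F           |              T               | F
 T  |  F  |  F  ||      T      |      F      |      F      |      T       |              T               |      T      |      F       |          F           |              F               | T
 T  |  F  |  T  ||      F      |      F      |      T      |      F       |              T               |      T      |      F       |          F           |              F               | F
 T  |  T  |  F  ||      T      |      T      |      T      |      F       |              F               |      F      |      T       |          T           |              T               | T
 T  |  T  |  T  ||      F      |      T      |      F      |      T       |              T               |      T      |      F       |          F           |              F               | F
The formula is true on 4 of the 8 rows.

4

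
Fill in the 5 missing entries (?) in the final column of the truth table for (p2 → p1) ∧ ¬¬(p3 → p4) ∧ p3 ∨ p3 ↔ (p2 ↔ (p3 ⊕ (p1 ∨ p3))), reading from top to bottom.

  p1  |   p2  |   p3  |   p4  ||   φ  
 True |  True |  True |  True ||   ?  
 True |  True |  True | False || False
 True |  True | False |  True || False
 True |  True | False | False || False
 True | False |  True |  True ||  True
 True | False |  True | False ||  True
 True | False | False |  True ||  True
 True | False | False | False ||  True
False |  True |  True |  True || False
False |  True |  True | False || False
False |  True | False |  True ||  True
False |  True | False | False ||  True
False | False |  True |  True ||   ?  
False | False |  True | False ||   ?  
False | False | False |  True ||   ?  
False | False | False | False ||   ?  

Row p1=True, p2=True, p3=True, p4=True: ((p2 → p1) ∧ ¬¬(p3 → p4) ∧ p3 ∨ p3) = True, (p2 ↔ (p3 ⊕ (p1 ∨ p3))) = False, so the formula = False.
Row p1=False, p2=False, p3=True, p4=True: ((p2 → p1) ∧ ¬¬(p3 → p4) ∧ p3 ∨ p3) = True, (p2 ↔ (p3 ⊕ (p1 ∨ p3))) = True, so the formula = True.
Row p1=False, p2=False, p3=True, p4=False: ((p2 → p1) ∧ ¬¬(p3 → p4) ∧ p3 ∨ p3) = True, (p2 ↔ (p3 ⊕ (p1 ∨ p3))) = True, so the formula = True.
Row p1=False, p2=False, p3=False, p4=True: ((p2 → p1) ∧ ¬¬(p3 → p4) ∧ p3 ∨ p3) = False, (p2 ↔ (p3 ⊕ (p1 ∨ p3))) = True, so the formula = False.
Row p1=False, p2=False, p3=False, p4=False: ((p2 → p1) ∧ ¬¬(p3 → p4) ∧ p3 ∨ p3) = False, (p2 ↔ (p3 ⊕ (p1 ∨ p3))) = True, so the formula = False.

False, True, True, False, False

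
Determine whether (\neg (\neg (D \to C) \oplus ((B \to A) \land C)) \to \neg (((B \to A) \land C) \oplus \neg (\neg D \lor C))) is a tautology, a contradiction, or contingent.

tautology

A | B | C | D | (D \to C) | \neg (D \to C) | (B \to A) | ((B \to A) \land C) | \neg D | (\neg D \lor C) | \neg (\neg D \lor C) | φ
- | - | - | - | --------- | -------------- | --------- | ------------------- | ------ | --------------- | -------------------- | -
1 | 1 | 1 | 1 |     1     |       0        |     1     |          1          |   0    |        1        |          0           | 1
1 | 1 | 1 | 0 |     1     |       0        |     1     |          1          |   1    |        1        |          0           | 1
1 | 1 | 0 | 1 |     0     |       1        |     1     |          0          |   0    |        0        |          1           | 1
1 | 1 | 0 | 0 |     1     |       0        |     1     |          0          |   1    |        1        |          0           | 1
1 | 0 | 1 | 1 |     1     |       0        |     1     |          1          |   0    |        1        |          0           | 1
1 | 0 | 1 | 0 |     1     |       0        |     1     |          1          |   1    |        1        |          0           | 1
1 | 0 | 0 | 1 |     0     |       1        |     1     |          0          |   0    |        0        |          1           | 1
1 | 0 | 0 | 0 |     1     |       0        |     1     |          0          |   1    |        1        |          0           | 1
0 | 1 | 1 | 1 |     1     |       0        |     0     |          0          |   0    |        1        |          0           | 1
0 | 1 | 1 | 0 |     1     |       0        |     0     |          0          |   1    |        1        |          0           | 1
0 | 1 | 0 | 1 |     0     |       1        |     0     |          0          |   0    |        0        |          1           | 1
0 | 1 | 0 | 0 |     1     |       0        |     0     |          0          |   1    |        1        |          0           | 1
0 | 0 | 1 | 1 |     1     |       0        |     1     |          1          |   0    |        1        |          0           | 1
0 | 0 | 1 | 0 |     1     |       0        |     1     |          1          |   1    |        1        |          0           | 1
0 | 0 | 0 | 1 |     0     |       1        |     1     |          0          |   0    |        0        |          1           | 1
0 | 0 | 0 | 0 |     1     |       0        |     1     |          0          |   1    |        1        |          0           | 1
Every row is 1, so the formula is a tautology.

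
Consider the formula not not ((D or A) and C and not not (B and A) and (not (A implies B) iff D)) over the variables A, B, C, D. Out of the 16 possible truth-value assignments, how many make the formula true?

1

A | B | C | D | (D or A) | (B and A) | not (B and A) | not not (B and A) | (A implies B) | not (A implies B) | (not (A implies B) iff D) | φ
- | - | - | - | -------- | --------- | ------------- | ----------------- | ------------- | ----------------- | ------------------------- | -
F | F | F | F |    F     |     F     |       T       |         F         |       T       |         F         |             T             | F
F | F | F | T |    T     |     F     |       T       |         F         |       T       |         F         |             F             | F
F | F | T | F |    F     |     F     |       T       |         F         |       T       |         F         |             T             | F
F | F | T | T |    T     |     F     |       T       |         F         |       T       |         F         |             F             | F
F | T | F | F |    F     |     F     |       T       |         F         |       T       |         F         |             T             | F
F | T | F | T |    T     |     F     |       T       |         F         |       T       |         F         |             F             | F
F | T | T | F |    F     |     F     |       T       |         F         |       T       |         F         |             T             | F
F | T | T | T |    T     |     F     |       T       |         F         |       T       |         F         |             F             | F
T | F | F | F |    T     |     F     |       T       |         F         |       F       |         T         |             F             | F
T | F | F | T |    T     |     F     |       T       |         F         |       F       |         T         |             T             | F
T | F | T | F |    T     |     F     |       T       |         F         |       F       |         T         |             F             | F
T | F | T | T |    T     |     F     |       T       |         F         |       F       |         T         |             T             | F
T | T | F | F |    T     |     T     |       F       |         T         |       T       |         F         |             T             | F
T | T | F | T |    T     |     T     |       F       |         T         |       T       |         F         |             F             | F
T | T | T | F |    T     |     T     |       F       |         T         |       T       |         F         |             T             | T
T | T | T | T |    T     |     T     |       F       |         T         |       T       |         F         |             F             | F
The formula is true on 1 of the 16 rows.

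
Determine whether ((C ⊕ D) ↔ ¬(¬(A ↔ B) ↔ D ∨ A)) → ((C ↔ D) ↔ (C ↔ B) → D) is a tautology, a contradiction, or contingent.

contingent

A | B | C | D || (C ⊕ D) | (A ↔ B) | ¬(A ↔ B) | (D ∨ A) | (¬(A ↔ B) ↔ (D ∨ A)) | ¬(¬(A ↔ B) ↔ (D ∨ A)) | (C ↔ D) | (C ↔ B) | ((C ↔ B) → D) | ((C ↔ D) ↔ ((C ↔ B) → D)) | φ
1 | 1 | 1 | 1 ||    0    |    1    |    0     |    1    |          0           |           1           |    1    |    1    |       1       |             1             | 1
1 | 1 | 1 | 0 ||    1    |    1    |    0     |    1    |          0           |           1           |    0    |    1    |       0       |             1             | 1
1 | 1 | 0 | 1 ||    1    |    1    |    0     |    1    |          0           |           1           |    0    |    0    |       1       |             0             | 0
1 | 1 | 0 | 0 ||    0    |    1    |    0     |    1    |          0           |           1           |    1    |    0    |       1       |             1             | 1
1 | 0 | 1 | 1 ||    0    |    0    |    1     |    1    |          1           |           0           |    1    |    0    |       1       |             1             | 1
1 | 0 | 1 | 0 ||    1    |    0    |    1     |    1    |          1           |           0           |    0    |    0    |       1       |             0             | 1
1 | 0 | 0 | 1 ||    1    |    0    |    1     |    1    |          1           |           0           |    0    |    1    |       1       |             0             | 1
1 | 0 | 0 | 0 ||    0    |    0    |    1     |    1    |          1           |           0           |    1    |    1    |       0       |             0             | 0
0 | 1 | 1 | 1 ||    0    |    0    |    1     |    1    |          1           |           0           |    1    |    1    |       1       |             1             | 1
0 | 1 | 1 | 0 ||    1    |    0    |    1     |    0    |          0           |           1           |    0    |    1    |       0       |             1             | 1
0 | 1 | 0 | 1 ||    1    |    0    |    1     |    1    |          1           |           0           |    0    |    0    |       1       |             0             | 1
0 | 1 | 0 | 0 ||    0    |    0    |    1     |    0    |          0           |           1           |    1    |    0    |       1       |             1             | 1
0 | 0 | 1 | 1 ||    0    |    1    |    0     |    1    |          0           |           1           |    1    |    0    |       1       |             1             | 1
0 | 0 | 1 | 0 ||    1    |    1    |    0     |    0    |          1           |           0           |    0    |    0    |       1       |             0             | 1
0 | 0 | 0 | 1 ||    1    |    1    |    0     |    1    |          0           |           1           |    0    |    1    |       1       |             0             | 0
0 | 0 | 0 | 0 ||    0    |    1    |    0     |    0    |          1           |           0           |    1    |    1    |       0       |             0             | 0
12 of 16 rows are 1, so the formula is contingent.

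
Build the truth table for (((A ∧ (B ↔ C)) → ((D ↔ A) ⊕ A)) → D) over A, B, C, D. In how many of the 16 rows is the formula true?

8

A  B  C  D  |  (B ↔ C)  (A ∧ (B ↔ C))  (D ↔ A)  ((D ↔ A) ⊕ A)  φ
1  1  1  1  |     1           1           1           0        1
1  1  1  0  |     1           1           0           1        0
1  1  0  1  |     0           0           1           0        1
1  1  0  0  |     0           0           0           1        0
1  0  1  1  |     0           0           1           0        1
1  0  1  0  |     0           0           0           1        0
1  0  0  1  |     1           1           1           0        1
1  0  0  0  |     1           1           0           1        0
0  1  1  1  |     1           0           0           0        1
0  1  1  0  |     1           0           1           1        0
0  1  0  1  |     0           0           0           0        1
0  1  0  0  |     0           0           1           1        0
0  0  1  1  |     0           0           0           0        1
0  0  1  0  |     0           0           1           1        0
0  0  0  1  |     1           0           0           0        1
0  0  0  0  |     1           0           1           1        0
The formula is true on 8 of the 16 rows.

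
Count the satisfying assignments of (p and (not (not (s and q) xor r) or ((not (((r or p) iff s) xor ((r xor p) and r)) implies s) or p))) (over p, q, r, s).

p | q | r | s | (s and q) | not (s and q) | (not (s and q) xor r) | not (not (s and q) xor r) | (r or p) | ((r or p) iff s) | (r xor p) | ((r xor p) and r) | φ
- | - | - | - | --------- | ------------- | --------------------- | ------------------------- | -------- | ---------------- | --------- | ----------------- | -
1 | 1 | 1 | 1 |     1     |       0       |           1           |             0             |    1     |        1         |     0     |         0         | 1
1 | 1 | 1 | 0 |     0     |       1       |           0           |             1             |    1     |        0         |     0     |         0         | 1
1 | 1 | 0 | 1 |     1     |       0       |           0           |             1             |    1     |        1         |     1     |         0         | 1
1 | 1 | 0 | 0 |     0     |       1       |           1           |             0             |    1     |        0         |     1     |         0         | 1
1 | 0 | 1 | 1 |     0     |       1       |           0           |             1             |    1     |        1         |     0     |         0         | 1
1 | 0 | 1 | 0 |     0     |       1       |           0           |             1             |    1     |        0         |     0     |         0         | 1
1 | 0 | 0 | 1 |     0     |       1       |           1           |             0             |    1     |        1         |     1     |         0         | 1
1 | 0 | 0 | 0 |     0     |       1       |           1           |             0             |    1     |        0         |     1     |         0         | 1
0 | 1 | 1 | 1 |     1     |       0       |           1           |             0             |    1     |        1         |     1     |         1         | 0
0 | 1 | 1 | 0 |     0     |       1       |           0           |             1             |    1     |        0         |     1     |         1         | 0
0 | 1 | 0 | 1 |     1     |       0       |           0           |             1             |    0     |        0         |     0     |         0         | 0
0 | 1 | 0 | 0 |     0     |       1       |           1           |             0             |    0     |        1         |     0     |         0         | 0
0 | 0 | 1 | 1 |     0     |       1       |           0           |             1             |    1     |        1         |     1     |         1         | 0
0 | 0 | 1 | 0 |     0     |       1       |           0           |             1             |    1     |        0         |     1     |         1         | 0
0 | 0 | 0 | 1 |     0     |       1       |           1           |             0             |    0     |        0         |     0     |         0         | 0
0 | 0 | 0 | 0 |     0     |       1       |           1           |             0             |    0     |        1         |     0     |         0         | 0
The formula is true on 8 of the 16 rows.

8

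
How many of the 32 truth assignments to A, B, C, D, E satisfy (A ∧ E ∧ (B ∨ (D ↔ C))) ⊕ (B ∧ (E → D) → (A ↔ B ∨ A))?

A | B | C | D | E | φ
- | - | - | - | - | -
1 | 1 | 1 | 1 | 1 | 0
1 | 1 | 1 | 1 | 0 | 1
1 | 1 | 1 | 0 | 1 | 0
1 | 1 | 1 | 0 | 0 | 1
1 | 1 | 0 | 1 | 1 | 0
1 | 1 | 0 | 1 | 0 | 1
1 | 1 | 0 | 0 | 1 | 0
1 | 1 | 0 | 0 | 0 | 1
1 | 0 | 1 | 1 | 1 | 0
1 | 0 | 1 | 1 | 0 | 1
1 | 0 | 1 | 0 | 1 | 1
1 | 0 | 1 | 0 | 0 | 1
1 | 0 | 0 | 1 | 1 | 1
1 | 0 | 0 | 1 | 0 | 1
1 | 0 | 0 | 0 | 1 | 0
1 | 0 | 0 | 0 | 0 | 1
0 | 1 | 1 | 1 | 1 | 0
0 | 1 | 1 | 1 | 0 | 0
0 | 1 | 1 | 0 | 1 | 1
0 | 1 | 1 | 0 | 0 | 0
0 | 1 | 0 | 1 | 1 | 0
0 | 1 | 0 | 1 | 0 | 0
0 | 1 | 0 | 0 | 1 | 1
0 | 1 | 0 | 0 | 0 | 0
0 | 0 | 1 | 1 | 1 | 1
0 | 0 | 1 | 1 | 0 | 1
0 | 0 | 1 | 0 | 1 | 1
0 | 0 | 1 | 0 | 0 | 1
0 | 0 | 0 | 1 | 1 | 1
0 | 0 | 0 | 1 | 0 | 1
0 | 0 | 0 | 0 | 1 | 1
0 | 0 | 0 | 0 | 0 | 1
The formula is true on 20 of the 32 rows.

20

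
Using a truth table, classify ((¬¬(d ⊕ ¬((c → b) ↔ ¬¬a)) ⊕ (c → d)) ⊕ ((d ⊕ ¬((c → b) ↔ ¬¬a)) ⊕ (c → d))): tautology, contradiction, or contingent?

contradiction

a | b | c | d || (c → b) | ¬a | ¬¬a | ((c → b) ↔ ¬¬a) | ¬((c → b) ↔ ¬¬a) | (d ⊕ ¬((c → b) ↔ ¬¬a)) | ¬(d ⊕ ¬((c → b) ↔ ¬¬a)) | ¬¬(d ⊕ ¬((c → b) ↔ ¬¬a)) | (c → d) | φ
1 | 1 | 1 | 1 ||    1    | 0  |  1  |        1        |        0         |           1            |            0            |            1             |    1    | 0
1 | 1 | 1 | 0 ||    1    | 0  |  1  |        1        |        0         |           0            |            1            |            0             |    0    | 0
1 | 1 | 0 | 1 ||    1    | 0  |  1  |        1        |        0         |           1            |            0            |            1             |    1    | 0
1 | 1 | 0 | 0 ||    1    | 0  |  1  |        1        |        0         |           0            |            1            |            0             |    1    | 0
1 | 0 | 1 | 1 ||    0    | 0  |  1  |        0        |        1         |           0            |            1            |            0             |    1    | 0
1 | 0 | 1 | 0 ||    0    | 0  |  1  |        0        |        1         |           1            |            0            |            1             |    0    | 0
1 | 0 | 0 | 1 ||    1    | 0  |  1  |        1        |        0         |           1            |            0            |            1             |    1    | 0
1 | 0 | 0 | 0 ||    1    | 0  |  1  |        1        |        0         |           0            |            1            |            0             |    1    | 0
0 | 1 | 1 | 1 ||    1    | 1  |  0  |        0        |        1         |           0            |            1            |            0             |    1    | 0
0 | 1 | 1 | 0 ||    1    | 1  |  0  |        0        |        1         |           1            |            0            |            1             |    0    | 0
0 | 1 | 0 | 1 ||    1    | 1  |  0  |        0        |        1         |           0            |            1            |            0             |    1    | 0
0 | 1 | 0 | 0 ||    1    | 1  |  0  |        0        |        1         |           1            |            0            |            1             |    1    | 0
0 | 0 | 1 | 1 ||    0    | 1  |  0  |        1        |        0         |           1            |            0            |            1             |    1    | 0
0 | 0 | 1 | 0 ||    0    | 1  |  0  |        1        |        0         |           0            |            1            |            0             |    0    | 0
0 | 0 | 0 | 1 ||    1    | 1  |  0  |        0        |        1         |           0            |            1            |            0             |    1    | 0
0 | 0 | 0 | 0 ||    1    | 1  |  0  |        0        |        1         |           1            |            0            |            1             |    1    | 0
Every row is 0, so the formula is a contradiction.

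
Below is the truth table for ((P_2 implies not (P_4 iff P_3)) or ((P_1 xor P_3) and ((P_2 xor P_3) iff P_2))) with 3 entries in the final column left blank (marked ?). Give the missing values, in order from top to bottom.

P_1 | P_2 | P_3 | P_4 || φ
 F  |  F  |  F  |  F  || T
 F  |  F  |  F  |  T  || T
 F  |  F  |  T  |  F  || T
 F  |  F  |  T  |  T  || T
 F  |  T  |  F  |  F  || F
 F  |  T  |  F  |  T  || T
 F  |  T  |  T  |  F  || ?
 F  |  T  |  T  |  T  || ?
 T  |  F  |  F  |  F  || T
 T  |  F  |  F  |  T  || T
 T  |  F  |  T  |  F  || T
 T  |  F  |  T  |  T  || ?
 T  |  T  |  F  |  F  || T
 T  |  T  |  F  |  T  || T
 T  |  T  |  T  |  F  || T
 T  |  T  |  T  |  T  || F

T, F, T

Row P_1=F, P_2=T, P_3=T, P_4=F: (P_2 implies not (P_4 iff P_3)) = T, ((P_1 xor P_3) and ((P_2 xor P_3) iff P_2)) = F, so the formula = T.
Row P_1=F, P_2=T, P_3=T, P_4=T: (P_2 implies not (P_4 iff P_3)) = F, ((P_1 xor P_3) and ((P_2 xor P_3) iff P_2)) = F, so the formula = F.
Row P_1=T, P_2=F, P_3=T, P_4=T: (P_2 implies not (P_4 iff P_3)) = T, ((P_1 xor P_3) and ((P_2 xor P_3) iff P_2)) = F, so the formula = T.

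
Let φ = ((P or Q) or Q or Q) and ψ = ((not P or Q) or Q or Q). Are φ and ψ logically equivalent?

P | Q || φ | ψ
1 | 1 || 1 | 1
1 | 0 || 1 | 0
0 | 1 || 1 | 1
0 | 0 || 0 | 1
The columns differ at P=1, Q=0 (φ=1, ψ=0), so they are not equivalent.

not equivalent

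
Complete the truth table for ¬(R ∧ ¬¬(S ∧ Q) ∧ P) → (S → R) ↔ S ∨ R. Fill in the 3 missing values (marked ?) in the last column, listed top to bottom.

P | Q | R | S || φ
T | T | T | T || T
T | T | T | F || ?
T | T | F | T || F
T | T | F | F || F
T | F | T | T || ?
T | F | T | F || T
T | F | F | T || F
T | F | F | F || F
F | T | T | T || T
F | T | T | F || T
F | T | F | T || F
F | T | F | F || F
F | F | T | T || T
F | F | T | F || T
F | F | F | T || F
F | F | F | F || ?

T, T, F

Row P=T, Q=T, R=T, S=F: (¬(R ∧ ¬¬(S ∧ Q) ∧ P) → (S → R)) = T, (S ∨ R) = T, so the formula = T.
Row P=T, Q=F, R=T, S=T: (¬(R ∧ ¬¬(S ∧ Q) ∧ P) → (S → R)) = T, (S ∨ R) = T, so the formula = T.
Row P=F, Q=F, R=F, S=F: (¬(R ∧ ¬¬(S ∧ Q) ∧ P) → (S → R)) = T, (S ∨ R) = F, so the formula = F.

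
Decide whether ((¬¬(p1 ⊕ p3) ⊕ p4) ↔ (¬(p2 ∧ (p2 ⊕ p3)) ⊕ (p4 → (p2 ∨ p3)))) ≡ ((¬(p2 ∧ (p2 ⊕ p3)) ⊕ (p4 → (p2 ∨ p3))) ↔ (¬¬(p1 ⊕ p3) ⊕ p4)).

equivalent

p1 | p2 | p3 | p4 || φ | ψ
F  | F  | F  | F  || T | T
F  | F  | F  | T  || T | T
F  | F  | T  | F  || F | F
F  | F  | T  | T  || T | T
F  | T  | F  | F  || F | F
F  | T  | F  | T  || T | T
F  | T  | T  | F  || F | F
F  | T  | T  | T  || T | T
T  | F  | F  | F  || F | F
T  | F  | F  | T  || F | F
T  | F  | T  | F  || T | T
T  | F  | T  | T  || F | F
T  | T  | F  | F  || T | T
T  | T  | F  | T  || F | F
T  | T  | T  | F  || T | T
T  | T  | T  | T  || F | F
The columns for φ and ψ agree on every row, so they are logically equivalent.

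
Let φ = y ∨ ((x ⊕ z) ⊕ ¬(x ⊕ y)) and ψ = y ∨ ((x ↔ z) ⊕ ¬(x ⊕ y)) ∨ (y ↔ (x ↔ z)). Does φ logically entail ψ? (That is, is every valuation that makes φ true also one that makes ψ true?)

x  y  z  |  φ  ψ
F  F  F  |  T  F
F  F  T  |  F  T
F  T  F  |  T  T
F  T  T  |  T  T
T  F  F  |  T  T
T  F  T  |  F  T
T  T  F  |  T  T
T  T  T  |  T  T
At x=F, y=F, z=F we have φ true but ψ false, so φ does not entail ψ.

no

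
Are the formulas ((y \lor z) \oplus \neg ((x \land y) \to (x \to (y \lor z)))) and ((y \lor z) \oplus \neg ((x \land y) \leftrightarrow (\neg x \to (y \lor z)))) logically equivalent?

  x   |   y   |   z   |   φ   |   ψ  
----- | ----- | ----- | ----- | -----
 True |  True |  True |  True |  True
 True |  True | False |  True |  True
 True | False |  True |  True | False
 True | False | False | False |  True
False |  True |  True |  True | False
False |  True | False |  True | False
False | False |  True |  True | False
False | False | False | False | False
The columns differ at x=True, y=False, z=True (φ=True, ψ=False), so they are not equivalent.

not equivalent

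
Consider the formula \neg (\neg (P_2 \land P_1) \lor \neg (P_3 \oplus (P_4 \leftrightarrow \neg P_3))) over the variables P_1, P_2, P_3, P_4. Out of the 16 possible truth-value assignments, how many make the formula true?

P_1 | P_2 | P_3 | P_4 || (P_2 \land P_1) | \neg (P_2 \land P_1) | \neg P_3 | φ
 T  |  T  |  T  |  T  ||        T        |          F           |    F     | T
 T  |  T  |  T  |  F  ||        T        |          F           |    F     | F
 T  |  T  |  F  |  T  ||        T        |          F           |    T     | T
 T  |  T  |  F  |  F  ||        T        |          F           |    T     | F
 T  |  F  |  T  |  T  ||        F        |          T           |    F     | F
 T  |  F  |  T  |  F  ||        F        |          T           |    F     | F
 T  |  F  |  F  |  T  ||        F        |          T           |    T     | F
 T  |  F  |  F  |  F  ||        F        |          T           |    T     | F
 F  |  T  |  T  |  T  ||        F        |          T           |    F     | F
 F  |  T  |  T  |  F  ||        F        |          T           |    F     | F
 F  |  T  |  F  |  T  ||        F        |          T           |    T     | F
 F  |  T  |  F  |  F  ||        F        |          T           |    T     | F
 F  |  F  |  T  |  T  ||        F        |          T           |    F     | F
 F  |  F  |  T  |  F  ||        F        |          T           |    F     | F
 F  |  F  |  F  |  T  ||        F        |          T           |    T     | F
 F  |  F  |  F  |  F  ||        F        |          T           |    T     | F
The formula is true on 2 of the 16 rows.

2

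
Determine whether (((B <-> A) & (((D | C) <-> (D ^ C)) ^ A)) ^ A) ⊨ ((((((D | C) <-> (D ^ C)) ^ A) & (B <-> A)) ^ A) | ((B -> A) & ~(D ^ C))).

yes

A  B  C  D  |  φ  ψ
1  1  1  1  |  0  1
1  1  1  0  |  1  1
1  1  0  1  |  1  1
1  1  0  0  |  1  1
1  0  1  1  |  1  1
1  0  1  0  |  1  1
1  0  0  1  |  1  1
1  0  0  0  |  1  1
0  1  1  1  |  0  0
0  1  1  0  |  0  0
0  1  0  1  |  0  0
0  1  0  0  |  0  0
0  0  1  1  |  0  1
0  0  1  0  |  1  1
0  0  0  1  |  1  1
0  0  0  0  |  1  1
In every row where φ is true, ψ is also true, so φ ⊨ ψ.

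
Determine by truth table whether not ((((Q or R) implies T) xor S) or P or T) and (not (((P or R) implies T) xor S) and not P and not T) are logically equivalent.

not equivalent

P | Q | R | S | T | φ | ψ
- | - | - | - | - | - | -
T | T | T | T | T | F | F
T | T | T | T | F | F | F
T | T | T | F | T | F | F
T | T | T | F | F | F | F
T | T | F | T | T | F | F
T | T | F | T | F | F | F
T | T | F | F | T | F | F
T | T | F | F | F | F | F
T | F | T | T | T | F | F
T | F | T | T | F | F | F
T | F | T | F | T | F | F
T | F | T | F | F | F | F
T | F | F | T | T | F | F
T | F | F | T | F | F | F
T | F | F | F | T | F | F
T | F | F | F | F | F | F
F | T | T | T | T | F | F
F | T | T | T | F | F | F
F | T | T | F | T | F | F
F | T | T | F | F | T | T
F | T | F | T | T | F | F
F | T | F | T | F | F | T
F | T | F | F | T | F | F
F | T | F | F | F | T | F
F | F | T | T | T | F | F
F | F | T | T | F | F | F
F | F | T | F | T | F | F
F | F | T | F | F | T | T
F | F | F | T | T | F | F
F | F | F | T | F | T | T
F | F | F | F | T | F | F
F | F | F | F | F | F | F
The columns differ at P=F, Q=T, R=F, S=T, T=F (φ=F, ψ=T), so they are not equivalent.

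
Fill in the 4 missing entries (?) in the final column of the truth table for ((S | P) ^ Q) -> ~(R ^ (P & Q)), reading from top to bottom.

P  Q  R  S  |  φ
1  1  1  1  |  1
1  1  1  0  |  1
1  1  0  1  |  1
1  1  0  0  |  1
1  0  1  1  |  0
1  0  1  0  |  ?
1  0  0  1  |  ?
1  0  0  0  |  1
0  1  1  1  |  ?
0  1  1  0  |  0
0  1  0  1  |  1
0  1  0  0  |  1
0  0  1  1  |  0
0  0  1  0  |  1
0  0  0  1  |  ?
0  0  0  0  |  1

Row P=1, Q=0, R=1, S=0: ((S | P) ^ Q) = 1, ~(R ^ (P & Q)) = 0, so the formula = 0.
Row P=1, Q=0, R=0, S=1: ((S | P) ^ Q) = 1, ~(R ^ (P & Q)) = 1, so the formula = 1.
Row P=0, Q=1, R=1, S=1: ((S | P) ^ Q) = 0, ~(R ^ (P & Q)) = 0, so the formula = 1.
Row P=0, Q=0, R=0, S=1: ((S | P) ^ Q) = 1, ~(R ^ (P & Q)) = 1, so the formula = 1.

0, 1, 1, 1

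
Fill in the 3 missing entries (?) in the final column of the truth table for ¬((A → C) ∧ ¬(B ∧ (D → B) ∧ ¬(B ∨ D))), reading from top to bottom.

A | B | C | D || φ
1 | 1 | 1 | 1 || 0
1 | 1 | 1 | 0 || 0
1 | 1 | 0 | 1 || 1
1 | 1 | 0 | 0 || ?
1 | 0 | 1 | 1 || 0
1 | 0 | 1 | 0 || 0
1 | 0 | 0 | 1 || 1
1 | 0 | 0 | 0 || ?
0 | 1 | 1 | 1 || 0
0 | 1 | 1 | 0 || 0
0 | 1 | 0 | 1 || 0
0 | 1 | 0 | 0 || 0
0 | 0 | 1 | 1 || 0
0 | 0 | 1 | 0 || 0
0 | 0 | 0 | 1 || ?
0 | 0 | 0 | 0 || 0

Row A=1, B=1, C=0, D=0: (A → C) = 0, ¬(B ∧ (D → B) ∧ ¬(B ∨ D)) = 1, ((A → C) ∧ ¬(B ∧ (D → B) ∧ ¬(B ∨ D))) = 0, so the formula = 1.
Row A=1, B=0, C=0, D=0: (A → C) = 0, ¬(B ∧ (D → B) ∧ ¬(B ∨ D)) = 1, ((A → C) ∧ ¬(B ∧ (D → B) ∧ ¬(B ∨ D))) = 0, so the formula = 1.
Row A=0, B=0, C=0, D=1: (A → C) = 1, ¬(B ∧ (D → B) ∧ ¬(B ∨ D)) = 1, ((A → C) ∧ ¬(B ∧ (D → B) ∧ ¬(B ∨ D))) = 1, so the formula = 0.

1, 1, 0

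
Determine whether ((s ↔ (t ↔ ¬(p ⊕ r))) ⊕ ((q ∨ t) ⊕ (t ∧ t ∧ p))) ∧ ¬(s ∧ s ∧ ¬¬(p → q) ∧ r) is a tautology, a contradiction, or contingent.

  p      q      r      s      t    |    φ  
False  False  False  False  False  |   True
False  False  False  False   True  |   True
False  False  False   True  False  |  False
False  False  False   True   True  |  False
False  False   True  False  False  |  False
False  False   True  False   True  |  False
False  False   True   True  False  |  False
False  False   True   True   True  |  False
False   True  False  False  False  |  False
False   True  False  False   True  |   True
False   True  False   True  False  |   True
False   True  False   True   True  |  False
False   True   True  False  False  |   True
False   True   True  False   True  |  False
False   True   True   True  False  |  False
False   True   True   True   True  |  False
 True  False  False  False  False  |  False
 True  False  False  False   True  |   True
 True  False  False   True  False  |   True
 True  False  False   True   True  |  False
 True  False   True  False  False  |   True
 True  False   True  False   True  |  False
 True  False   True   True  False  |  False
 True  False   True   True   True  |   True
 True   True  False  False  False  |   True
 True   True  False  False   True  |   True
 True   True  False   True  False  |  False
 True   True  False   True   True  |  False
 True   True   True  False  False  |  False
 True   True   True  False   True  |  False
 True   True   True   True  False  |  False
 True   True   True   True   True  |  False
11 of 32 rows are True, so the formula is contingent.

contingent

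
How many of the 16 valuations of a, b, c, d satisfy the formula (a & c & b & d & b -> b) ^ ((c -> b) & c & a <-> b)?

a  b  c  d  |  (c & b & d & b)  (a & (c & b & d & b))  ((a & (c & b & d & b)) -> b)  (c -> b)  ((c -> b) & c & a)  (((c -> b) & c & a) <-> b)  φ
F  F  F  F  |         F                   F                         T                   T              F                       T               F
F  F  F  T  |         F                   F                         T                   T              F                       T               F
F  F  T  F  |         F                   F                         T                   F              F                       T               F
F  F  T  T  |         F                   F                         T                   F              F                       T               F
F  T  F  F  |         F                   F                         T                   T              F                       F               T
F  T  F  T  |         F                   F                         T                   T              F                       F               T
F  T  T  F  |         F                   F                         T                   T              F                       F               T
F  T  T  T  |         T                   F                         T                   T              F                       F               T
T  F  F  F  |         F                   F                         T                   T              F                       T               F
T  F  F  T  |         F                   F                         T                   T              F                       T               F
T  F  T  F  |         F                   F                         T                   F              F                       T               F
T  F  T  T  |         F                   F                         T                   F              F                       T               F
T  T  F  F  |         F                   F                         T                   T              F                       F               T
T  T  F  T  |         F                   F                         T                   T              F                       F               T
T  T  T  F  |         F                   F                         T                   T              T                       T               F
T  T  T  T  |         T                   T                         T                   T              T                       T               F
The formula is true on 6 of the 16 rows.

6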